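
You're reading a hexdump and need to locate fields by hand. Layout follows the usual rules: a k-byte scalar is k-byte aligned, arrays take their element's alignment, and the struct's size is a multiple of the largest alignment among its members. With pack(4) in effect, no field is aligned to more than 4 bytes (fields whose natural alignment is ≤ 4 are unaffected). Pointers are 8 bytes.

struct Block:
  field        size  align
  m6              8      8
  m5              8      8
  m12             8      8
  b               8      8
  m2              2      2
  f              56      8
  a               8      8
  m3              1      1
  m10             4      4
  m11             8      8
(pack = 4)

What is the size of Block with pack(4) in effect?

116

@0: m6 [8B, align 4] → 8
@8: m5 [8B, align 4] → 16
@16: m12 [8B, align 4] → 24
@24: b [8B, align 4] → 32
@32: m2 [2B, align 2] → 34
+2 pad (align 4)
@36: f [56B, align 4] → 92
@92: a [8B, align 4] → 100
@100: m3 [1B, align 1] → 101
+3 pad (align 4)
@104: m10 [4B, align 4] → 108
@108: m11 [8B, align 4] → 116
size 116, align 4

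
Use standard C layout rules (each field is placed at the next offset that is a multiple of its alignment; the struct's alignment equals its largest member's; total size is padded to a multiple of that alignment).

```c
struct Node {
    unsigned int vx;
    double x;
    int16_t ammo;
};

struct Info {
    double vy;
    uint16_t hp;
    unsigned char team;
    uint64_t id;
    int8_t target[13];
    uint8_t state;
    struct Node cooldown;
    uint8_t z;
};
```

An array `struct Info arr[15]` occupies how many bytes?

Node: 0..4  vx  (4B, 4-aligned); 4..8  -- padding (4B); 8..16  x  (8B, 8-aligned); 16..18  ammo  (2B, 2-aligned); 18..24  -- tail padding (6B); sizeof = 24, alignof = 8
0..8  vy  (8B, 8-aligned)
8..10  hp  (2B, 2-aligned)
10..11  team  (1B, 1-aligned)
11..16  -- padding (5B)
16..24  id  (8B, 8-aligned)
24..37  target  (13B, 1-aligned)
37..38  state  (1B, 1-aligned)
38..40  -- padding (2B)
40..64  cooldown  (24B, 8-aligned)
64..65  z  (1B, 1-aligned)
65..72  -- tail padding (7B)
sizeof = 72, alignof = 8
array of 15: 15 × 72 = 1080

1080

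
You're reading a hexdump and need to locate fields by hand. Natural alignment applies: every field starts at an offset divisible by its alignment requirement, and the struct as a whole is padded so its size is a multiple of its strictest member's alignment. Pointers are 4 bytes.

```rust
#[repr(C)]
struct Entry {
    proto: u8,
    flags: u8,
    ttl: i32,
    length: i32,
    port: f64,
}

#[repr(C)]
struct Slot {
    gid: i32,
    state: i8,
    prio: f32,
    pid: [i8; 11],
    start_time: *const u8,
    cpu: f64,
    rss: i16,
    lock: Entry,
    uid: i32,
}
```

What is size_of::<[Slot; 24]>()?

Entry: 0..1  proto  (1B, 1-aligned); 1..2  flags  (1B, 1-aligned); 2..4  -- padding (2B); 4..8  ttl  (4B, 4-aligned); 8..12  length  (4B, 4-aligned); 12..16  -- padding (4B); 16..24  port  (8B, 8-aligned); sizeof = 24, alignof = 8
0..4  gid  (4B, 4-aligned)
4..5  state  (1B, 1-aligned)
5..8  -- padding (3B)
8..12  prio  (4B, 4-aligned)
12..23  pid  (11B, 1-aligned)
23..24  -- padding (1B)
24..28  start_time  (4B, 4-aligned)
28..32  -- padding (4B)
32..40  cpu  (8B, 8-aligned)
40..42  rss  (2B, 2-aligned)
42..48  -- padding (6B)
48..72  lock  (24B, 8-aligned)
72..76  uid  (4B, 4-aligned)
76..80  -- tail padding (4B)
sizeof = 80, alignof = 8
array of 24: 24 × 80 = 1920

1920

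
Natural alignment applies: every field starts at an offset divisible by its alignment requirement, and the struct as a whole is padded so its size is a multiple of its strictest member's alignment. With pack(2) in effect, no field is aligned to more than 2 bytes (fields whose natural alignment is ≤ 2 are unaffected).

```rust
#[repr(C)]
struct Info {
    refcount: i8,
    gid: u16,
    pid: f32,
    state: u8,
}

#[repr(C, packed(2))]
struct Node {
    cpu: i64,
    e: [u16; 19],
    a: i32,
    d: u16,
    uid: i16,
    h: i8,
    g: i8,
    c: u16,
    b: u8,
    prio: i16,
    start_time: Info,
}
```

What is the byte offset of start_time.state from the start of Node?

70

Info: 0..1  refcount  (1B, 1-aligned); 1..2  -- padding (1B); 2..4  gid  (2B, 2-aligned); 4..8  pid  (4B, 4-aligned); 8..9  state  (1B, 1-aligned); 9..12  -- tail padding (3B); sizeof = 12, alignof = 4
0..8  cpu  (8B, 2-aligned)
8..46  e  (38B, 2-aligned)
46..50  a  (4B, 2-aligned)
50..52  d  (2B, 2-aligned)
52..54  uid  (2B, 2-aligned)
54..55  h  (1B, 1-aligned)
55..56  g  (1B, 1-aligned)
56..58  c  (2B, 2-aligned)
58..59  b  (1B, 1-aligned)
59..60  -- padding (1B)
60..62  prio  (2B, 2-aligned)
62..74  start_time  (12B, 2-aligned)
within Info: state at 8
62 + 8 = 70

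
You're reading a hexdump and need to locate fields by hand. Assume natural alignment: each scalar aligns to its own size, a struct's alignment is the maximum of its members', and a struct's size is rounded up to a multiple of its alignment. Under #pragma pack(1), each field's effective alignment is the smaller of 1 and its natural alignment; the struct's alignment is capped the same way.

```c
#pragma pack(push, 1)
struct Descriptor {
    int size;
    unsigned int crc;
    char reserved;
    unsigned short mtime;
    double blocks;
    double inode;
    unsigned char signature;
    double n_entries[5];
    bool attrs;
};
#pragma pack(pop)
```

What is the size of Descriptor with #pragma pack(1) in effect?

69

@0: size [4B, align 1] → 4
@4: crc [4B, align 1] → 8
@8: reserved [1B, align 1] → 9
@9: mtime [2B, align 1] → 11
@11: blocks [8B, align 1] → 19
@19: inode [8B, align 1] → 27
@27: signature [1B, align 1] → 28
@28: n_entries [40B, align 1] → 68
@68: attrs [1B, align 1] → 69
size 69, align 1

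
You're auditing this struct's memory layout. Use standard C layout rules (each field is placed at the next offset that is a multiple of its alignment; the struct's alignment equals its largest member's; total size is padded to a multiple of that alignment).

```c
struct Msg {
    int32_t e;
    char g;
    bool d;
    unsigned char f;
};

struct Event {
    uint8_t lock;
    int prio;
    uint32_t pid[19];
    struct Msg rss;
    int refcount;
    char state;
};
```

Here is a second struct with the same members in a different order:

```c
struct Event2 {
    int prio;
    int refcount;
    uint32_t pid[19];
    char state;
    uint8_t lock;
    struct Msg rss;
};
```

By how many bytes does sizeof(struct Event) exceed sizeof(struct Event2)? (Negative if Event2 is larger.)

Msg: @0: e [4B, align 4] → 4; @4: g [1B, align 1] → 5; @5: d [1B, align 1] → 6; @6: f [1B, align 1] → 7; +1 tail pad (align 4); size 8, align 4
@0: lock [1B, align 1] → 1
+3 pad (align 4)
@4: prio [4B, align 4] → 8
@8: pid [76B, align 4] → 84
@84: rss [8B, align 4] → 92
@92: refcount [4B, align 4] → 96
@96: state [1B, align 1] → 97
+3 tail pad (align 4)
size 100, align 4
— Event2 —
@0: prio [4B, align 4] → 4
@4: refcount [4B, align 4] → 8
@8: pid [76B, align 4] → 84
@84: state [1B, align 1] → 85
@85: lock [1B, align 1] → 86
+2 pad (align 4)
@88: rss [8B, align 4] → 96
size 96, align 4
100 − 96 = 4

4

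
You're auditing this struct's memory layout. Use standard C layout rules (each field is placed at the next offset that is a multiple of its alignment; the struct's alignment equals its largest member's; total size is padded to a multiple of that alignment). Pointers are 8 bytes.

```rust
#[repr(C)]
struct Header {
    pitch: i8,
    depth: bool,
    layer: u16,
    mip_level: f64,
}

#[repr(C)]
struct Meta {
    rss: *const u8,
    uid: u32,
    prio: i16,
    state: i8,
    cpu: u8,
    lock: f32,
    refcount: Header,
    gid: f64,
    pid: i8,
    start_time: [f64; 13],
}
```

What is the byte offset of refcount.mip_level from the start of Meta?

32

Header: 0..1  pitch  (1B, 1-aligned); 1..2  depth  (1B, 1-aligned); 2..4  layer  (2B, 2-aligned); 4..8  -- padding (4B); 8..16  mip_level  (8B, 8-aligned); sizeof = 16, alignof = 8
0..8  rss  (8B, 8-aligned)
8..12  uid  (4B, 4-aligned)
12..14  prio  (2B, 2-aligned)
14..15  state  (1B, 1-aligned)
15..16  cpu  (1B, 1-aligned)
16..20  lock  (4B, 4-aligned)
20..24  -- padding (4B)
24..40  refcount  (16B, 8-aligned)
within Header: mip_level at 8
24 + 8 = 32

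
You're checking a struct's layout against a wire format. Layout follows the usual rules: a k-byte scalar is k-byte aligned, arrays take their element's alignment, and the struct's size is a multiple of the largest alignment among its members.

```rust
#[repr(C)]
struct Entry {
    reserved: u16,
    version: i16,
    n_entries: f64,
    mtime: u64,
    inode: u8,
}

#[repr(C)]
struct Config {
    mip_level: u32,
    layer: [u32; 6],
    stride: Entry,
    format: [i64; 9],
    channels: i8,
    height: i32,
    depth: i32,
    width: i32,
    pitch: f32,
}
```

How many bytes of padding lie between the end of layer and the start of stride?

Entry: @0: reserved [2B, align 2] → 2; @2: version [2B, align 2] → 4; +4 pad (align 8); @8: n_entries [8B, align 8] → 16; @16: mtime [8B, align 8] → 24; @24: inode [1B, align 1] → 25; +7 tail pad (align 8); size 32, align 8
@0: mip_level [4B, align 4] → 4
@4: layer [24B, align 4] → 28
+4 pad (align 8)
@32: stride [32B, align 8] → 64

4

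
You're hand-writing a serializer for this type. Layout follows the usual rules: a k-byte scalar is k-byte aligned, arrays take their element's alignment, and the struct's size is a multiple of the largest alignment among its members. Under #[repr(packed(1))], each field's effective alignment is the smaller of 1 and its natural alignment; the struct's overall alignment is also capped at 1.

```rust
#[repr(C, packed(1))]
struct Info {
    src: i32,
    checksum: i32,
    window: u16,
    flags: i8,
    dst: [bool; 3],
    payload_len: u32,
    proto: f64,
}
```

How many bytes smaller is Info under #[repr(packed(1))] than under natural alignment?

natural layout:
  @0: src [4B, align 4] → 4
  @4: checksum [4B, align 4] → 8
  @8: window [2B, align 2] → 10
  @10: flags [1B, align 1] → 11
  @11: dst [3B, align 1] → 14
  +2 pad (align 4)
  @16: payload_len [4B, align 4] → 20
  +4 pad (align 8)
  @24: proto [8B, align 8] → 32
  size 32, align 8
packed(1) layout:
  @0: src [4B, align 1] → 4
  @4: checksum [4B, align 1] → 8
  @8: window [2B, align 1] → 10
  @10: flags [1B, align 1] → 11
  @11: dst [3B, align 1] → 14
  @14: payload_len [4B, align 1] → 18
  @18: proto [8B, align 1] → 26
  size 26, align 1
32 − 26 = 6

6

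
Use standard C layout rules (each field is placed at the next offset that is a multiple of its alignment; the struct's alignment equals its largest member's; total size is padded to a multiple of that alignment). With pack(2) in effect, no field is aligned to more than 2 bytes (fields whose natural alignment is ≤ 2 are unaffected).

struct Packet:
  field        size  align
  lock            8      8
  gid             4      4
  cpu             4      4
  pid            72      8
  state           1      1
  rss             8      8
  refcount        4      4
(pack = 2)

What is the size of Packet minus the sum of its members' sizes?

@0: lock [8B, align 2] → 8
@8: gid [4B, align 2] → 12
@12: cpu [4B, align 2] → 16
@16: pid [72B, align 2] → 88
@88: state [1B, align 1] → 89
+1 pad (align 2)
@90: rss [8B, align 2] → 98
@98: refcount [4B, align 2] → 102
size 102, align 2
data bytes 101, size 102 → padding 1

1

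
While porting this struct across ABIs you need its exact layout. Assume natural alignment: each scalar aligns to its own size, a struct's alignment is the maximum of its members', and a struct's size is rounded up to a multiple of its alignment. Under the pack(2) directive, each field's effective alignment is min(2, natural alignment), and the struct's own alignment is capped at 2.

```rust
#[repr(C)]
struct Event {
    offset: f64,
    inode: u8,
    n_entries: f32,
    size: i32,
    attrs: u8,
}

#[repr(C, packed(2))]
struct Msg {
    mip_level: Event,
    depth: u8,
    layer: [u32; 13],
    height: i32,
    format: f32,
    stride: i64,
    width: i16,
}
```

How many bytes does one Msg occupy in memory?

Event: @0: offset [8B, align 8] → 8; @8: inode [1B, align 1] → 9; +3 pad (align 4); @12: n_entries [4B, align 4] → 16; @16: size [4B, align 4] → 20; @20: attrs [1B, align 1] → 21; +3 tail pad (align 8); size 24, align 8
@0: mip_level [24B, align 2] → 24
@24: depth [1B, align 1] → 25
+1 pad (align 2)
@26: layer [52B, align 2] → 78
@78: height [4B, align 2] → 82
@82: format [4B, align 2] → 86
@86: stride [8B, align 2] → 94
@94: width [2B, align 2] → 96
size 96, align 2

96 bytes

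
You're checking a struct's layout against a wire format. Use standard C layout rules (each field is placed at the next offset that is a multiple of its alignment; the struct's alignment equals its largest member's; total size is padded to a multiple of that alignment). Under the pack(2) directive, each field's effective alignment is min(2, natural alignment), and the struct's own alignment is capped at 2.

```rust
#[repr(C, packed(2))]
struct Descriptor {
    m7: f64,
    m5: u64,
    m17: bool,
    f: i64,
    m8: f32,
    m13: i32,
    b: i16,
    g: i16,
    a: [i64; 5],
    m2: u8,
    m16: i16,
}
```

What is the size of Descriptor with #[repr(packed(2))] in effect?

82

@0: m7 [8B, align 2] → 8
@8: m5 [8B, align 2] → 16
@16: m17 [1B, align 1] → 17
+1 pad (align 2)
@18: f [8B, align 2] → 26
@26: m8 [4B, align 2] → 30
@30: m13 [4B, align 2] → 34
@34: b [2B, align 2] → 36
@36: g [2B, align 2] → 38
@38: a [40B, align 2] → 78
@78: m2 [1B, align 1] → 79
+1 pad (align 2)
@80: m16 [2B, align 2] → 82
size 82, align 2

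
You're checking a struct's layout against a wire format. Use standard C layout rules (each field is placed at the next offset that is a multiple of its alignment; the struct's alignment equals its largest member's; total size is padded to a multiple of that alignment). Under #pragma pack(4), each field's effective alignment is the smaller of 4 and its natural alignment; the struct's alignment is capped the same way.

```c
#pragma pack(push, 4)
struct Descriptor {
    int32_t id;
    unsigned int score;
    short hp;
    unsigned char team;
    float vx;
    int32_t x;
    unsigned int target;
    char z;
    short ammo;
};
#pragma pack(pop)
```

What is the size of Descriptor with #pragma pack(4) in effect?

28

@0: id [4B, align 4] → 4
@4: score [4B, align 4] → 8
@8: hp [2B, align 2] → 10
@10: team [1B, align 1] → 11
+1 pad (align 4)
@12: vx [4B, align 4] → 16
@16: x [4B, align 4] → 20
@20: target [4B, align 4] → 24
@24: z [1B, align 1] → 25
+1 pad (align 2)
@26: ammo [2B, align 2] → 28
size 28, align 4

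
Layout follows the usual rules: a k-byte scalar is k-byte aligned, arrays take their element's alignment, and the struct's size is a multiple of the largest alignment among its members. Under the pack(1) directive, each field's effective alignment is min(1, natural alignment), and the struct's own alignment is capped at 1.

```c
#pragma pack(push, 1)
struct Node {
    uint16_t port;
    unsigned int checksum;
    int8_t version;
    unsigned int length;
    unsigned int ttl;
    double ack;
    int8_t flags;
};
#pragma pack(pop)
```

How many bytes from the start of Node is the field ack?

15

port at 0 (size 2, align 1) → ends 2
checksum at 2 (size 4, align 1) → ends 6
version at 6 (size 1, align 1) → ends 7
length at 7 (size 4, align 1) → ends 11
ttl at 11 (size 4, align 1) → ends 15
ack at 15 (size 8, align 1) → ends 23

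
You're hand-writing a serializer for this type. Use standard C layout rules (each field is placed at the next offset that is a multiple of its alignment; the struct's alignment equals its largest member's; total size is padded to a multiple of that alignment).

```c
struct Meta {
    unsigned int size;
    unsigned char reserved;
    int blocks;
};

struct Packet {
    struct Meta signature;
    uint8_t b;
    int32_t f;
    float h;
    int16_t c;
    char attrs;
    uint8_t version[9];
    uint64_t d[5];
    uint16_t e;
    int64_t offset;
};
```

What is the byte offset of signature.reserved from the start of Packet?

4

Meta: 0..4  size  (4B, 4-aligned); 4..5  reserved  (1B, 1-aligned); 5..8  -- padding (3B); 8..12  blocks  (4B, 4-aligned); sizeof = 12, alignof = 4
0..12  signature  (12B, 4-aligned)
within Meta: reserved at 4
0 + 4 = 4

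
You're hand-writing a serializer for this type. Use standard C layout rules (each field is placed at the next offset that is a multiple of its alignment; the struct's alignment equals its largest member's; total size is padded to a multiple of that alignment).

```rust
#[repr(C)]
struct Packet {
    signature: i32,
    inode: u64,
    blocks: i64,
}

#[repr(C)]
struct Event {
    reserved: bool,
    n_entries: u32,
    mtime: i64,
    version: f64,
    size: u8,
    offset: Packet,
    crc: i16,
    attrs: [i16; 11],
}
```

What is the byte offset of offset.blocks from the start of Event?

Packet: 0..4  signature  (4B, 4-aligned); 4..8  -- padding (4B); 8..16  inode  (8B, 8-aligned); 16..24  blocks  (8B, 8-aligned); sizeof = 24, alignof = 8
0..1  reserved  (1B, 1-aligned)
1..4  -- padding (3B)
4..8  n_entries  (4B, 4-aligned)
8..16  mtime  (8B, 8-aligned)
16..24  version  (8B, 8-aligned)
24..25  size  (1B, 1-aligned)
25..32  -- padding (7B)
32..56  offset  (24B, 8-aligned)
within Packet: blocks at 16
32 + 16 = 48

48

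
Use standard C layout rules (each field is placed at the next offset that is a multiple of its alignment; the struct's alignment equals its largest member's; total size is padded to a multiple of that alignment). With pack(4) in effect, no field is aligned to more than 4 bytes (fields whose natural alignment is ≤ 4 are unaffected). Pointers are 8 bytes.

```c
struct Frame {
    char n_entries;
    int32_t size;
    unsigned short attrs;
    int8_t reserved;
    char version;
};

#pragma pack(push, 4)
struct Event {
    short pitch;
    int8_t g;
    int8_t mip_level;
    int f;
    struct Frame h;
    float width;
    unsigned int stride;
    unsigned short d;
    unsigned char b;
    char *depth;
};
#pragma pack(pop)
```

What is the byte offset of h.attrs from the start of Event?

16

Frame: n_entries at 0 (size 1, align 1) → ends 1; pad 3 to align 4 for size; size at 4 (size 4, align 4) → ends 8; attrs at 8 (size 2, align 2) → ends 10; reserved at 10 (size 1, align 1) → ends 11; version at 11 (size 1, align 1) → ends 12; total 12 bytes, alignment 4
pitch at 0 (size 2, align 2) → ends 2
g at 2 (size 1, align 1) → ends 3
mip_level at 3 (size 1, align 1) → ends 4
f at 4 (size 4, align 4) → ends 8
h at 8 (size 12, align 4) → ends 20
within Frame: attrs at 8
8 + 8 = 16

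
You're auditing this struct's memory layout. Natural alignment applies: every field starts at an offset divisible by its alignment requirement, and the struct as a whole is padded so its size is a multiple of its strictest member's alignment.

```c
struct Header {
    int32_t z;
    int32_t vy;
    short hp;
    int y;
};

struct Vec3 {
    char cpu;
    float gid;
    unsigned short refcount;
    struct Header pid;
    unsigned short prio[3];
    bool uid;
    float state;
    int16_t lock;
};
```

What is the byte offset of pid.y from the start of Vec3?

24

Header: @0: z [4B, align 4] → 4; @4: vy [4B, align 4] → 8; @8: hp [2B, align 2] → 10; +2 pad (align 4); @12: y [4B, align 4] → 16; size 16, align 4
@0: cpu [1B, align 1] → 1
+3 pad (align 4)
@4: gid [4B, align 4] → 8
@8: refcount [2B, align 2] → 10
+2 pad (align 4)
@12: pid [16B, align 4] → 28
within Header: y at 12
12 + 12 = 24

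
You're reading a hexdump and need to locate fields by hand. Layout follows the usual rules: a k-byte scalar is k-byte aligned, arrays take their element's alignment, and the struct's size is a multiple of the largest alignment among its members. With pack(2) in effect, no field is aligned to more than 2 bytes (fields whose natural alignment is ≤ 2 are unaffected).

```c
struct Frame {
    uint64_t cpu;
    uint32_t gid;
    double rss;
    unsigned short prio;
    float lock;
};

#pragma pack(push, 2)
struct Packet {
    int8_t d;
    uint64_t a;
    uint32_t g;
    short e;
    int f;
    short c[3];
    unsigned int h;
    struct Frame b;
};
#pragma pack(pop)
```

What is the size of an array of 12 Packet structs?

744

Frame: @0: cpu [8B, align 8] → 8; @8: gid [4B, align 4] → 12; +4 pad (align 8); @16: rss [8B, align 8] → 24; @24: prio [2B, align 2] → 26; +2 pad (align 4); @28: lock [4B, align 4] → 32; size 32, align 8
@0: d [1B, align 1] → 1
+1 pad (align 2)
@2: a [8B, align 2] → 10
@10: g [4B, align 2] → 14
@14: e [2B, align 2] → 16
@16: f [4B, align 2] → 20
@20: c [6B, align 2] → 26
@26: h [4B, align 2] → 30
@30: b [32B, align 2] → 62
size 62, align 2
array of 12: 12 × 62 = 744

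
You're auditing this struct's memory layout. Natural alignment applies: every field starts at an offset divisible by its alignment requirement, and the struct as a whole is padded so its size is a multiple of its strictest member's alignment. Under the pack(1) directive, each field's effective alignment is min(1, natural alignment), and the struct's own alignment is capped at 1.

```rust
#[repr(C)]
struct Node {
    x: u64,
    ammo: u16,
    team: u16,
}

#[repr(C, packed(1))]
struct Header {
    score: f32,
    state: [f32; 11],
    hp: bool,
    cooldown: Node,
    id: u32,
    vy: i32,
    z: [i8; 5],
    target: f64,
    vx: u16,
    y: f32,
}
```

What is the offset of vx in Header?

Node: 0..8  x  (8B, 8-aligned); 8..10  ammo  (2B, 2-aligned); 10..12  team  (2B, 2-aligned); 12..16  -- tail padding (4B); sizeof = 16, alignof = 8
0..4  score  (4B, 1-aligned)
4..48  state  (44B, 1-aligned)
48..49  hp  (1B, 1-aligned)
49..65  cooldown  (16B, 1-aligned)
65..69  id  (4B, 1-aligned)
69..73  vy  (4B, 1-aligned)
73..78  z  (5B, 1-aligned)
78..86  target  (8B, 1-aligned)
86..88  vx  (2B, 1-aligned)

86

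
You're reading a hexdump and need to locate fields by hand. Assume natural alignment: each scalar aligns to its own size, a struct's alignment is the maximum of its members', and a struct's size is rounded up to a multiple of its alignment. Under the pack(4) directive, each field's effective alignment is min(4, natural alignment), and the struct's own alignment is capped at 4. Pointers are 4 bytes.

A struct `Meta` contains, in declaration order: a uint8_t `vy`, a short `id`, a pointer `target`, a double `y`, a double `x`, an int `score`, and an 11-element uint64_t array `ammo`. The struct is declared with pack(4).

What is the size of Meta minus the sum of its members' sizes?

1

0..1  vy  (1B, 1-aligned)
1..2  -- padding (1B)
2..4  id  (2B, 2-aligned)
4..8  target  (4B, 4-aligned)
8..16  y  (8B, 4-aligned)
16..24  x  (8B, 4-aligned)
24..28  score  (4B, 4-aligned)
28..116  ammo  (88B, 4-aligned)
sizeof = 116, alignof = 4
data bytes 115, size 116 → padding 1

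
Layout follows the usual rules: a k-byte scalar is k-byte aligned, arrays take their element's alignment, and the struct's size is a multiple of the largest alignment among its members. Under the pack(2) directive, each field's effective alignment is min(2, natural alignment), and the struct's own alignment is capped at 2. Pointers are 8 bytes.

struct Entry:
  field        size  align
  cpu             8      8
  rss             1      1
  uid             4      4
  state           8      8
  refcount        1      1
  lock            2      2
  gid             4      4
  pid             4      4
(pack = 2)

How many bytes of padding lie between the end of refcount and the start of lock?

1

cpu at 0 (size 8, align 2) → ends 8
rss at 8 (size 1, align 1) → ends 9
pad 1 to align 2 for uid
uid at 10 (size 4, align 2) → ends 14
state at 14 (size 8, align 2) → ends 22
refcount at 22 (size 1, align 1) → ends 23
pad 1 to align 2 for lock
lock at 24 (size 2, align 2) → ends 26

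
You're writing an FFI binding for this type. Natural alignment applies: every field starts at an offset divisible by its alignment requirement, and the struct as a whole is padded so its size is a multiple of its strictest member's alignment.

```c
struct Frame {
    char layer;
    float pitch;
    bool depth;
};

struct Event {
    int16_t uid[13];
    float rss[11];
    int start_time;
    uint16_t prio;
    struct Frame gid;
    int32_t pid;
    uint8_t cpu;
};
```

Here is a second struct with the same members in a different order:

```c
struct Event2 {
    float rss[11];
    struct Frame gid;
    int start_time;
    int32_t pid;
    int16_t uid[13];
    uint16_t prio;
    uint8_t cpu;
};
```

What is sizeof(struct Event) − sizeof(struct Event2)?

4

Frame: 0..1  layer  (1B, 1-aligned); 1..4  -- padding (3B); 4..8  pitch  (4B, 4-aligned); 8..9  depth  (1B, 1-aligned); 9..12  -- tail padding (3B); sizeof = 12, alignof = 4
0..26  uid  (26B, 2-aligned)
26..28  -- padding (2B)
28..72  rss  (44B, 4-aligned)
72..76  start_time  (4B, 4-aligned)
76..78  prio  (2B, 2-aligned)
78..80  -- padding (2B)
80..92  gid  (12B, 4-aligned)
92..96  pid  (4B, 4-aligned)
96..97  cpu  (1B, 1-aligned)
97..100  -- tail padding (3B)
sizeof = 100, alignof = 4
— Event2 —
0..44  rss  (44B, 4-aligned)
44..56  gid  (12B, 4-aligned)
56..60  start_time  (4B, 4-aligned)
60..64  pid  (4B, 4-aligned)
64..90  uid  (26B, 2-aligned)
90..92  prio  (2B, 2-aligned)
92..93  cpu  (1B, 1-aligned)
93..96  -- tail padding (3B)
sizeof = 96, alignof = 4
100 − 96 = 4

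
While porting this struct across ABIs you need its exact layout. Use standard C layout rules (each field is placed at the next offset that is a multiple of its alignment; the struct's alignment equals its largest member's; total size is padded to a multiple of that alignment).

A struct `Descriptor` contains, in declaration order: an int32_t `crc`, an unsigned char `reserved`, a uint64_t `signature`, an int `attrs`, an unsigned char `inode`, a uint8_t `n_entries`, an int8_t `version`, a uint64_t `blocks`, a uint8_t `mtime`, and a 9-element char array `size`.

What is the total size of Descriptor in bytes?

48

crc at 0 (size 4, align 4) → ends 4
reserved at 4 (size 1, align 1) → ends 5
pad 3 to align 8 for signature
signature at 8 (size 8, align 8) → ends 16
attrs at 16 (size 4, align 4) → ends 20
inode at 20 (size 1, align 1) → ends 21
n_entries at 21 (size 1, align 1) → ends 22
version at 22 (size 1, align 1) → ends 23
pad 1 to align 8 for blocks
blocks at 24 (size 8, align 8) → ends 32
mtime at 32 (size 1, align 1) → ends 33
size at 33 (size 9, align 1) → ends 42
tail pad 6 to reach multiple of 8
total 48 bytes, alignment 8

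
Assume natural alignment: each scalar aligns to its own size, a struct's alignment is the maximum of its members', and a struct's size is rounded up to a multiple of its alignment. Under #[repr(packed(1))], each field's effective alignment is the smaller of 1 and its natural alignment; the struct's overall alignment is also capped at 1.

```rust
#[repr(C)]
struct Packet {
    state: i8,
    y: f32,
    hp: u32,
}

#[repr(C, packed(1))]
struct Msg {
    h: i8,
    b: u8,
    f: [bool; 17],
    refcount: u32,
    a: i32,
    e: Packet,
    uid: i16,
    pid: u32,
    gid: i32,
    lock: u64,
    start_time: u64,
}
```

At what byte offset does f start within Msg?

2

Packet: @0: state [1B, align 1] → 1; +3 pad (align 4); @4: y [4B, align 4] → 8; @8: hp [4B, align 4] → 12; size 12, align 4
@0: h [1B, align 1] → 1
@1: b [1B, align 1] → 2
@2: f [17B, align 1] → 19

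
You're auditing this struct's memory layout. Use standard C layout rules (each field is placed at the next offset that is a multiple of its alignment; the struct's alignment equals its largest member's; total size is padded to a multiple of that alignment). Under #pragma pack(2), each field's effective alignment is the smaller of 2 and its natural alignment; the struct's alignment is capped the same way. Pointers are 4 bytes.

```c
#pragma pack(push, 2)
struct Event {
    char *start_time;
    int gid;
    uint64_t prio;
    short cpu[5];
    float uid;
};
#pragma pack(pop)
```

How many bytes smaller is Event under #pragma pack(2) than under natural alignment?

2

natural layout:
  start_time at 0 (size 4, align 4) → ends 4
  gid at 4 (size 4, align 4) → ends 8
  prio at 8 (size 8, align 8) → ends 16
  cpu at 16 (size 10, align 2) → ends 26
  pad 2 to align 4 for uid
  uid at 28 (size 4, align 4) → ends 32
  total 32 bytes, alignment 8
packed(2) layout:
  start_time at 0 (size 4, align 2) → ends 4
  gid at 4 (size 4, align 2) → ends 8
  prio at 8 (size 8, align 2) → ends 16
  cpu at 16 (size 10, align 2) → ends 26
  uid at 26 (size 4, align 2) → ends 30
  total 30 bytes, alignment 2
32 − 30 = 2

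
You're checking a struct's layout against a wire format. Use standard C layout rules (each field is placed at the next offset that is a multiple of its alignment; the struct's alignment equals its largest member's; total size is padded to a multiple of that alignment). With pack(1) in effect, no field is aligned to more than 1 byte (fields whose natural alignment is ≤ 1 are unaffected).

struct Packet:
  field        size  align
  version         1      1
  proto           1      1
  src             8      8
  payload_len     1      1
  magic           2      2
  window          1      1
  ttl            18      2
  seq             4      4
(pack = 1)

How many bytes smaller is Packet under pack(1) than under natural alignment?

12

natural layout:
  0..1  version  (1B, 1-aligned)
  1..2  proto  (1B, 1-aligned)
  2..8  -- padding (6B)
  8..16  src  (8B, 8-aligned)
  16..17  payload_len  (1B, 1-aligned)
  17..18  -- padding (1B)
  18..20  magic  (2B, 2-aligned)
  20..21  window  (1B, 1-aligned)
  21..22  -- padding (1B)
  22..40  ttl  (18B, 2-aligned)
  40..44  seq  (4B, 4-aligned)
  44..48  -- tail padding (4B)
  sizeof = 48, alignof = 8
packed(1) layout:
  0..1  version  (1B, 1-aligned)
  1..2  proto  (1B, 1-aligned)
  2..10  src  (8B, 1-aligned)
  10..11  payload_len  (1B, 1-aligned)
  11..13  magic  (2B, 1-aligned)
  13..14  window  (1B, 1-aligned)
  14..32  ttl  (18B, 1-aligned)
  32..36  seq  (4B, 1-aligned)
  sizeof = 36, alignof = 1
48 − 36 = 12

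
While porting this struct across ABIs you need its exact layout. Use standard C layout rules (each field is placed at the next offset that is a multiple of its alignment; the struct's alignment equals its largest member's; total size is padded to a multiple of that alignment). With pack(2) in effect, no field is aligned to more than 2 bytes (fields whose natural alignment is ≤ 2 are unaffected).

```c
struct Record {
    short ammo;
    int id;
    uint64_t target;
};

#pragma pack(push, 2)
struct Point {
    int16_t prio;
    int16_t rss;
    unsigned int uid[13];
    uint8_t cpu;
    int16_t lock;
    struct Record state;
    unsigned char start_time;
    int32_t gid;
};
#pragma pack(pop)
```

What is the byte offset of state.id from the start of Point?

64

Record: @0: ammo [2B, align 2] → 2; +2 pad (align 4); @4: id [4B, align 4] → 8; @8: target [8B, align 8] → 16; size 16, align 8
@0: prio [2B, align 2] → 2
@2: rss [2B, align 2] → 4
@4: uid [52B, align 2] → 56
@56: cpu [1B, align 1] → 57
+1 pad (align 2)
@58: lock [2B, align 2] → 60
@60: state [16B, align 2] → 76
within Record: id at 4
60 + 4 = 64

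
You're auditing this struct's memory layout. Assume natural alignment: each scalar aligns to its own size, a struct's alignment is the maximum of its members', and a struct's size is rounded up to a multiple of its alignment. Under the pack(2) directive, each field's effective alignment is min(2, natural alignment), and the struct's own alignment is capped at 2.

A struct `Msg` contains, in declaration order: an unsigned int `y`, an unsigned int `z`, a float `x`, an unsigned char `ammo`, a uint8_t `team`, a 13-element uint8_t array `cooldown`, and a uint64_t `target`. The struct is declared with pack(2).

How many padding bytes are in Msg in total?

0..4  y  (4B, 2-aligned)
4..8  z  (4B, 2-aligned)
8..12  x  (4B, 2-aligned)
12..13  ammo  (1B, 1-aligned)
13..14  team  (1B, 1-aligned)
14..27  cooldown  (13B, 1-aligned)
27..28  -- padding (1B)
28..36  target  (8B, 2-aligned)
sizeof = 36, alignof = 2
data bytes 35, size 36 → padding 1

1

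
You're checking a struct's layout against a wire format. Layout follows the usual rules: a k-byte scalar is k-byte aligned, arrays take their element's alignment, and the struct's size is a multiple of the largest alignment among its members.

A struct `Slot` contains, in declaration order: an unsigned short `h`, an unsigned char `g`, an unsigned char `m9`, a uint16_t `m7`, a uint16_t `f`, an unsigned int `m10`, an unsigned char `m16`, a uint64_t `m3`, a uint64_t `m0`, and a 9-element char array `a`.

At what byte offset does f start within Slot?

6

@0: h [2B, align 2] → 2
@2: g [1B, align 1] → 3
@3: m9 [1B, align 1] → 4
@4: m7 [2B, align 2] → 6
@6: f [2B, align 2] → 8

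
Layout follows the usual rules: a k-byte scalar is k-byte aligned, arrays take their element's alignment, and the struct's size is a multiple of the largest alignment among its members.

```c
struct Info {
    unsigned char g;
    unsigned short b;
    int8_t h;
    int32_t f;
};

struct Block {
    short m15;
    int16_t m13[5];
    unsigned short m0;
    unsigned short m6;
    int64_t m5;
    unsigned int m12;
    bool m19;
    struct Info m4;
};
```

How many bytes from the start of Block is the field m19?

Info: g at 0 (size 1, align 1) → ends 1; pad 1 to align 2 for b; b at 2 (size 2, align 2) → ends 4; h at 4 (size 1, align 1) → ends 5; pad 3 to align 4 for f; f at 8 (size 4, align 4) → ends 12; total 12 bytes, alignment 4
m15 at 0 (size 2, align 2) → ends 2
m13 at 2 (size 10, align 2) → ends 12
m0 at 12 (size 2, align 2) → ends 14
m6 at 14 (size 2, align 2) → ends 16
m5 at 16 (size 8, align 8) → ends 24
m12 at 24 (size 4, align 4) → ends 28
m19 at 28 (size 1, align 1) → ends 29

28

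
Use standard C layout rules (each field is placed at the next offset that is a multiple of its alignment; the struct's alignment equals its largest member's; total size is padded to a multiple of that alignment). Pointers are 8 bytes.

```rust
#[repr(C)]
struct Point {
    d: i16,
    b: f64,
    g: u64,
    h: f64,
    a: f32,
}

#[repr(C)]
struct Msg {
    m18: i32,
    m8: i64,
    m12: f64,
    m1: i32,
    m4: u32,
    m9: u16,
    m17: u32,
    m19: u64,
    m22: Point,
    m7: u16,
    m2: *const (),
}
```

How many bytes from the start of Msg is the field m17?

Point: 0..2  d  (2B, 2-aligned); 2..8  -- padding (6B); 8..16  b  (8B, 8-aligned); 16..24  g  (8B, 8-aligned); 24..32  h  (8B, 8-aligned); 32..36  a  (4B, 4-aligned); 36..40  -- tail padding (4B); sizeof = 40, alignof = 8
0..4  m18  (4B, 4-aligned)
4..8  -- padding (4B)
8..16  m8  (8B, 8-aligned)
16..24  m12  (8B, 8-aligned)
24..28  m1  (4B, 4-aligned)
28..32  m4  (4B, 4-aligned)
32..34  m9  (2B, 2-aligned)
34..36  -- padding (2B)
36..40  m17  (4B, 4-aligned)

36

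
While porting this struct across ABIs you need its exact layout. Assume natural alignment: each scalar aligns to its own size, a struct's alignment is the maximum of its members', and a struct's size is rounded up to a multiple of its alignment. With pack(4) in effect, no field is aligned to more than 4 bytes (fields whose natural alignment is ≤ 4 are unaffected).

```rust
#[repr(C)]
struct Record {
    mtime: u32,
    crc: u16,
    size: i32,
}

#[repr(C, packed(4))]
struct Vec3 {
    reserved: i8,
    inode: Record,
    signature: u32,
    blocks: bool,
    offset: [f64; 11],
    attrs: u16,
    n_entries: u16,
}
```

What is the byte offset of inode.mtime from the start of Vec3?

4

Record: mtime at 0 (size 4, align 4) → ends 4; crc at 4 (size 2, align 2) → ends 6; pad 2 to align 4 for size; size at 8 (size 4, align 4) → ends 12; total 12 bytes, alignment 4
reserved at 0 (size 1, align 1) → ends 1
pad 3 to align 4 for inode
inode at 4 (size 12, align 4) → ends 16
within Record: mtime at 0
4 + 0 = 4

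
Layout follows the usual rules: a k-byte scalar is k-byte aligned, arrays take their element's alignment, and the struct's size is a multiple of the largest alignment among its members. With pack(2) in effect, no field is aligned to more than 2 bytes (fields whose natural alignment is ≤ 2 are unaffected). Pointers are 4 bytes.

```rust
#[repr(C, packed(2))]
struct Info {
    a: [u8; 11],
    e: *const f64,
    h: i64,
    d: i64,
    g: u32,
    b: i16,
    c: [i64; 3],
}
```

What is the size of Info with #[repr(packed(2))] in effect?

@0: a [11B, align 1] → 11
+1 pad (align 2)
@12: e [4B, align 2] → 16
@16: h [8B, align 2] → 24
@24: d [8B, align 2] → 32
@32: g [4B, align 2] → 36
@36: b [2B, align 2] → 38
@38: c [24B, align 2] → 62
size 62, align 2

62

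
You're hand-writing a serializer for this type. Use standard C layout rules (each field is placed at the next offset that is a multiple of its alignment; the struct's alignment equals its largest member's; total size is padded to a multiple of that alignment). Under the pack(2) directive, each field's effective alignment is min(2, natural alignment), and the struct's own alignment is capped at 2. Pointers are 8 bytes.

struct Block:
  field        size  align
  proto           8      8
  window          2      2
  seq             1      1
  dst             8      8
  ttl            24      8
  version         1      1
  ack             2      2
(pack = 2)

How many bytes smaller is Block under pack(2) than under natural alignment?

natural layout:
  proto at 0 (size 8, align 8) → ends 8
  window at 8 (size 2, align 2) → ends 10
  seq at 10 (size 1, align 1) → ends 11
  pad 5 to align 8 for dst
  dst at 16 (size 8, align 8) → ends 24
  ttl at 24 (size 24, align 8) → ends 48
  version at 48 (size 1, align 1) → ends 49
  pad 1 to align 2 for ack
  ack at 50 (size 2, align 2) → ends 52
  tail pad 4 to reach multiple of 8
  total 56 bytes, alignment 8
packed(2) layout:
  proto at 0 (size 8, align 2) → ends 8
  window at 8 (size 2, align 2) → ends 10
  seq at 10 (size 1, align 1) → ends 11
  pad 1 to align 2 for dst
  dst at 12 (size 8, align 2) → ends 20
  ttl at 20 (size 24, align 2) → ends 44
  version at 44 (size 1, align 1) → ends 45
  pad 1 to align 2 for ack
  ack at 46 (size 2, align 2) → ends 48
  total 48 bytes, alignment 2
56 − 48 = 8

8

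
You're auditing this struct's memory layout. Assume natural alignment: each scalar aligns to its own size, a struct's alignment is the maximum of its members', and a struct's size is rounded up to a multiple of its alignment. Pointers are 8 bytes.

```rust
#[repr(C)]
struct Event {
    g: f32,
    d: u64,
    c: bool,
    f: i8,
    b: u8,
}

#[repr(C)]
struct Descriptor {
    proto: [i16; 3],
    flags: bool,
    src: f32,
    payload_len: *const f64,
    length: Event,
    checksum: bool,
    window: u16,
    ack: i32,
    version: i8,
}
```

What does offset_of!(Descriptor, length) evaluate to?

Event: 0..4  g  (4B, 4-aligned); 4..8  -- padding (4B); 8..16  d  (8B, 8-aligned); 16..17  c  (1B, 1-aligned); 17..18  f  (1B, 1-aligned); 18..19  b  (1B, 1-aligned); 19..24  -- tail padding (5B); sizeof = 24, alignof = 8
0..6  proto  (6B, 2-aligned)
6..7  flags  (1B, 1-aligned)
7..8  -- padding (1B)
8..12  src  (4B, 4-aligned)
12..16  -- padding (4B)
16..24  payload_len  (8B, 8-aligned)
24..48  length  (24B, 8-aligned)

24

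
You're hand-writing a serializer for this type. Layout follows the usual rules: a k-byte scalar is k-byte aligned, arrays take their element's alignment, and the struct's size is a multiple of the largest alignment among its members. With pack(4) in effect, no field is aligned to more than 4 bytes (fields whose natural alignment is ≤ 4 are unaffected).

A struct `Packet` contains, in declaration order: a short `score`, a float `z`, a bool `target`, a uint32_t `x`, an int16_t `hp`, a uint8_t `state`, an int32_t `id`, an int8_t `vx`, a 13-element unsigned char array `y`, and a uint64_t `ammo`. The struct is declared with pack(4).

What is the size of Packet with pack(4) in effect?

0..2  score  (2B, 2-aligned)
2..4  -- padding (2B)
4..8  z  (4B, 4-aligned)
8..9  target  (1B, 1-aligned)
9..12  -- padding (3B)
12..16  x  (4B, 4-aligned)
16..18  hp  (2B, 2-aligned)
18..19  state  (1B, 1-aligned)
19..20  -- padding (1B)
20..24  id  (4B, 4-aligned)
24..25  vx  (1B, 1-aligned)
25..38  y  (13B, 1-aligned)
38..40  -- padding (2B)
40..48  ammo  (8B, 4-aligned)
sizeof = 48, alignof = 4

48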